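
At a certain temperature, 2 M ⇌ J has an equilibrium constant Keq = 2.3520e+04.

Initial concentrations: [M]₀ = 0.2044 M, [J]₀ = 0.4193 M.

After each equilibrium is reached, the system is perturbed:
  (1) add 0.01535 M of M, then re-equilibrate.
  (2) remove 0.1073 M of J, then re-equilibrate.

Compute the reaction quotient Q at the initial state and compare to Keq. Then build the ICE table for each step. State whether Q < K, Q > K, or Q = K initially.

Q₀ = 10.04 vs Keq = 2.3520e+04 ⇒ Q<K, forward
Step 1:
                    M           J
  init         0.2044      0.4193
  Δ           -0.1997     0.09985
  eq         0.004698      0.5192
  solve Keq expr → x = 0.09985; check Q = 2.3520e+04
Then add 0.01535 M of M.
Step 2:
                    M           J
  init        0.02005      0.5192
  Δ          -0.01532    0.007658
  eq         0.004733      0.5268
  solve Keq expr → x = 0.007658; check Q = 2.3520e+04
Then remove 0.1073 M of J.
Step 3:
                    M           J
  init       0.004733      0.4195
  Δ       -5.0811e-04  2.5405e-04
  eq         0.004225      0.4198
  solve Keq expr → x = 2.5405e-04; check Q = 2.3520e+04

Q₀ = 10.04; Q < K (proceeds forward)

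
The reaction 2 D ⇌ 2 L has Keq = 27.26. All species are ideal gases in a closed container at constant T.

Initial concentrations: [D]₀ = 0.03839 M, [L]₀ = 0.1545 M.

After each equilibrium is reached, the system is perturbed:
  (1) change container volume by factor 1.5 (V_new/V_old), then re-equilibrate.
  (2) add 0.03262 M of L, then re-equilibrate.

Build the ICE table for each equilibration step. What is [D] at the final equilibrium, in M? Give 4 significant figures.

Q₀ = 16.2 vs Keq = 27.26 ⇒ Q<K, forward
Step 1:
                   D          L
  init       0.03839     0.1545
  Δ        -0.007384   0.007384
  eq         0.03101     0.1619
  solve Keq expr → x = 0.003692; check Q = 27.26
Then change container volume by factor 1.5 (V_new/V_old).
Step 2:
                   D          L
  init       0.02067     0.1079
  Δ                0          0
  eq         0.02067     0.1079
  solve Keq expr → x = 0; check Q = 27.26
Then add 0.03262 M of L.
Step 3:
                   D          L
  init       0.02067     0.1405
  Δ         0.005243  -0.005243
  eq         0.02591     0.1353
  solve Keq expr → x = -0.002622; check Q = 27.26

[D]_eq = 0.02591 M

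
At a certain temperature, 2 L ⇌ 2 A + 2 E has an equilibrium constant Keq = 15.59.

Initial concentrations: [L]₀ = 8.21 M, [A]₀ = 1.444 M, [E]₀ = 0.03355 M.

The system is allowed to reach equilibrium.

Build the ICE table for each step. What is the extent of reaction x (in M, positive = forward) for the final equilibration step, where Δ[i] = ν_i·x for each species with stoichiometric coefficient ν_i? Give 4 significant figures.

Q₀ = 3.4820e-05 vs Keq = 15.59 ⇒ Q<K, forward
Step 1:
                   L          A          E
  init          8.21      1.444    0.03355
  Δ            -3.59       3.59       3.59
  eq            4.62      5.034      3.624
  solve Keq expr → x = 1.795; check Q = 15.59

x = 1.795 M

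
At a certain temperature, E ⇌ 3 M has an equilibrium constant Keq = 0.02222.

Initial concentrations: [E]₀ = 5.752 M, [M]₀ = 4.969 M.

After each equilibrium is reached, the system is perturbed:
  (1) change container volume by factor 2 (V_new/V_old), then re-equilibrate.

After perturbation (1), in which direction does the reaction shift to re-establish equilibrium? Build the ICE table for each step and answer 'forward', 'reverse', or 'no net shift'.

Direction: forward

Q₀ = 21.33 vs Keq = 0.02222 ⇒ Q>K, reverse
Step 1:
                    E           M
  I             5.752       4.969
  C             1.475      -4.425
  E             7.227      0.5435
  solve Keq expr → x = -1.475; check Q = 0.02222
Then change container volume by factor 2 (V_new/V_old).
Step 2:
                    E           M
  I             3.614      0.2718
  C          -0.05251      0.1575
  E             3.561      0.4293
  solve Keq expr → x = 0.05251; check Q = 0.02222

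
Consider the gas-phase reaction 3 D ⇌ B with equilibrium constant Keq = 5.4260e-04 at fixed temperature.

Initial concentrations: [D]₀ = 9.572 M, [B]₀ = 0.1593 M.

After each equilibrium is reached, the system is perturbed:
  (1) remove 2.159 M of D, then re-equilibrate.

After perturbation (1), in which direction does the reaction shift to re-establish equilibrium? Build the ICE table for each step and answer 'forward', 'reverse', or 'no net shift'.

Direction: reverse

Q₀ = 1.8164e-04 vs Keq = 5.4260e-04 ⇒ Q<K, forward
Step 1:
                  D         B
  Initial     9.572    0.1593
  Change    -0.6703    0.2234
  Equil       8.902    0.3827
  solve Keq expr → x = 0.2234; check Q = 5.4260e-04
Then remove 2.159 M of D.
Step 2:
                  D         B
  Initial     6.743    0.3827
  Change     0.5237   -0.1746
  Equil       7.266    0.2082
  solve Keq expr → x = -0.1746; check Q = 5.4260e-04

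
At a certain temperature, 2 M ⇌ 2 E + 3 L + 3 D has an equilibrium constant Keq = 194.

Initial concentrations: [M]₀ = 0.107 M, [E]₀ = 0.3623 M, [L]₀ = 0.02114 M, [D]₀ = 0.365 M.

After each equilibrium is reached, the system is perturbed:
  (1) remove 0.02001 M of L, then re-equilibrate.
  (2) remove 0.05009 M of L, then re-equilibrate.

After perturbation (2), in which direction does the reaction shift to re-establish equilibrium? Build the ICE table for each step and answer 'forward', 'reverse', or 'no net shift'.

Direction: forward

Q₀ = 5.2670e-06 vs Keq = 194 ⇒ Q<K, forward
Step 1:
                  M         E         L         D
  init        0.107    0.3623   0.02114     0.365
  Δ          -0.106     0.106     0.159     0.159
  eq      9.7552e-04    0.4683    0.1802     0.524
  solve Keq expr → x = 0.05301; check Q = 194
Then remove 0.02001 M of L.
Step 2:
                  M         E         L         D
  init    9.7552e-04    0.4683    0.1602     0.524
  Δ       -1.5531e-04 1.5531e-04 2.3296e-04 2.3296e-04
  eq      8.2021e-04    0.4685    0.1604    0.5243
  solve Keq expr → x = 7.7653e-05; check Q = 194
Then remove 0.05009 M of L.
Step 3:
                  M         E         L         D
  init    8.2021e-04    0.4685    0.1103    0.5243
  Δ       -3.4805e-04 3.4805e-04 5.2208e-04 5.2208e-04
  eq      4.7216e-04    0.4688    0.1108    0.5248
  solve Keq expr → x = 1.7403e-04; check Q = 194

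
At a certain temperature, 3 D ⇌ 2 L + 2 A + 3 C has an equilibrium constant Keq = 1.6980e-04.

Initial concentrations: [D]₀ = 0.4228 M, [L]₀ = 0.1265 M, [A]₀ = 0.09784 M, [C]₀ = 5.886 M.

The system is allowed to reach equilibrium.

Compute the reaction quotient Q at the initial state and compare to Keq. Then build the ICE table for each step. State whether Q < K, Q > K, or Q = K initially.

Q₀ = 0.4133 vs Keq = 1.6980e-04 ⇒ Q>K, reverse
Step 1:
                    D           L           A           C
  I            0.4228      0.1265     0.09784       5.886
  C            0.1317    -0.08778    -0.08778     -0.1317
  E            0.5545     0.03872     0.01006       5.754
  solve Keq expr → x = -0.04389; check Q = 1.6980e-04

Q₀ = 0.4133; Q > K (proceeds reverse)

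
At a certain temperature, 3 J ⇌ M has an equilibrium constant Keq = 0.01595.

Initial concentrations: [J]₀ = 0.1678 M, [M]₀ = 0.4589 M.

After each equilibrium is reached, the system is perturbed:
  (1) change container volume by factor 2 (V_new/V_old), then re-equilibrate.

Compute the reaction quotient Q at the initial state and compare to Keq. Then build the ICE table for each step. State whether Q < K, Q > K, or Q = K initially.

Q₀ = 97.13 vs Keq = 0.01595 ⇒ Q>K, reverse
Step 1:
                    J           M
  I            0.1678      0.4589
  C             1.242     -0.4142
  E              1.41     0.04474
  solve Keq expr → x = -0.4142; check Q = 0.01595
Then change container volume by factor 2 (V_new/V_old).
Step 2:
                    J           M
  I            0.7051     0.02237
  C           0.04677    -0.01559
  E            0.7519     0.00678
  solve Keq expr → x = -0.01559; check Q = 0.01595

Q₀ = 97.13; Q > K (proceeds reverse)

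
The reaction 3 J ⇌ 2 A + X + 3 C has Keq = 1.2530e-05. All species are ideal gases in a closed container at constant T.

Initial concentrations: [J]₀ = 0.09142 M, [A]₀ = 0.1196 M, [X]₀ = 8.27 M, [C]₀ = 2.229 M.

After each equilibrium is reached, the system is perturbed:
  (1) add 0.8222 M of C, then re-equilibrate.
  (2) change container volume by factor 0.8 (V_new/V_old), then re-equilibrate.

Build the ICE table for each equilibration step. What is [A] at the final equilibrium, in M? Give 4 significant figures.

[A]_eq = 3.1991e-05 M

Q₀ = 1715 vs Keq = 1.2530e-05 ⇒ Q>K, reverse
Step 1:
                   J          A          X          C
  Initial    0.09142     0.1196       8.27      2.229
  Change      0.1793    -0.1195   -0.05977    -0.1793
  Equil       0.2707 5.9303e-05       8.21       2.05
  solve Keq expr → x = -0.05977; check Q = 1.2530e-05
Then add 0.8222 M of C.
Step 2:
                   J          A          X          C
  Initial     0.2707 5.9303e-05       8.21      2.872
  Change  3.5308e-05 -2.3538e-05 -1.1769e-05 -3.5308e-05
  Equil       0.2708 3.5764e-05       8.21      2.872
  solve Keq expr → x = -1.1769e-05; check Q = 1.2530e-05
Then change container volume by factor 0.8 (V_new/V_old).
Step 3:
                   J          A          X          C
  Initial     0.3385 4.4705e-05      10.26       3.59
  Change  1.9071e-05 -1.2714e-05 -6.3569e-06 -1.9071e-05
  Equil       0.3385 3.1991e-05      10.26       3.59
  solve Keq expr → x = -6.3569e-06; check Q = 1.2530e-05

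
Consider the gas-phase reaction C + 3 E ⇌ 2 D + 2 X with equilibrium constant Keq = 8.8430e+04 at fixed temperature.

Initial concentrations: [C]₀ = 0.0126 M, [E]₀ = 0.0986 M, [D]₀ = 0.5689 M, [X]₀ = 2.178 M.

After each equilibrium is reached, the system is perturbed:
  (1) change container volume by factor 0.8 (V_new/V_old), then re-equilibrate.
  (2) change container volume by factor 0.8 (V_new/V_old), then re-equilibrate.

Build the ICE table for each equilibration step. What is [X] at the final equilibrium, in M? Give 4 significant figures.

Q₀ = 1.2711e+05 vs Keq = 8.8430e+04 ⇒ Q>K, reverse
Step 1:
                    C           E           D           X
  Initial      0.0126      0.0986      0.5689       2.178
  Change     0.002126    0.006378   -0.004252   -0.004252
  Equil       0.01473       0.105      0.5646       2.174
  solve Keq expr → x = -0.002126; check Q = 8.8430e+04
Then change container volume by factor 0.8 (V_new/V_old).
Step 2:
                    C           E           D           X
  Initial     0.01841      0.1312      0.7058       2.717
  Change            0           0           0           0
  Equil       0.01841      0.1312      0.7058       2.717
  solve Keq expr → x = 0; check Q = 8.8430e+04
Then change container volume by factor 0.8 (V_new/V_old).
Step 3:
                    C           E           D           X
  Initial     0.02301       0.164      0.8823       3.396
  Change            0           0           0           0
  Equil       0.02301       0.164      0.8823       3.396
  solve Keq expr → x = 0; check Q = 8.8430e+04

[X]_eq = 3.396 M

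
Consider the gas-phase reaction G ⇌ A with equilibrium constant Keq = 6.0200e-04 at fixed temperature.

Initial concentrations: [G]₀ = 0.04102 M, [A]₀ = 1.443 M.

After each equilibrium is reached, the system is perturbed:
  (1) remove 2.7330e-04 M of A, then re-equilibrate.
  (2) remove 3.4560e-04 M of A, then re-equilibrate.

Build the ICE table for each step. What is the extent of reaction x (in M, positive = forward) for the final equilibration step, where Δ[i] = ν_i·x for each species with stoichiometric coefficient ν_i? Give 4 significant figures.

x = 3.4539e-04 M

Q₀ = 35.18 vs Keq = 6.0200e-04 ⇒ Q>K, reverse
Step 1:
                   G          A
  Initial    0.04102      1.443
  Change       1.442     -1.442
  Equil        1.483 8.9284e-04
  solve Keq expr → x = -1.442; check Q = 6.0200e-04
Then remove 2.7330e-04 M of A.
Step 2:
                   G          A
  Initial      1.483 6.1954e-04
  Change  -2.7314e-04 2.7314e-04
  Equil        1.483 8.9268e-04
  solve Keq expr → x = 2.7314e-04; check Q = 6.0200e-04
Then remove 3.4560e-04 M of A.
Step 3:
                   G          A
  Initial      1.483 5.4708e-04
  Change  -3.4539e-04 3.4539e-04
  Equil        1.483 8.9247e-04
  solve Keq expr → x = 3.4539e-04; check Q = 6.0200e-04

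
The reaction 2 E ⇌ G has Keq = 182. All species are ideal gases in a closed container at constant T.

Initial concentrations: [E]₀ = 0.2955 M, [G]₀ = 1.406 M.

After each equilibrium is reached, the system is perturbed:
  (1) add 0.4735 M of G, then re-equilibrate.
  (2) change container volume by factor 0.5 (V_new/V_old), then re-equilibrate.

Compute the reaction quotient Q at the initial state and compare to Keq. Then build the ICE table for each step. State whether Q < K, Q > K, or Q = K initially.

Q₀ = 16.1 vs Keq = 182 ⇒ Q<K, forward
Step 1:
                    E           G
  init         0.2955       1.406
  Δ           -0.2045      0.1022
  eq          0.09103       1.508
  solve Keq expr → x = 0.1022; check Q = 182
Then add 0.4735 M of G.
Step 2:
                    E           G
  init        0.09103       1.982
  Δ           0.01314   -0.006571
  eq           0.1042       1.975
  solve Keq expr → x = -0.006571; check Q = 182
Then change container volume by factor 0.5 (V_new/V_old).
Step 3:
                    E           G
  init         0.2084        3.95
  Δ          -0.06046     0.03023
  eq           0.1479       3.981
  solve Keq expr → x = 0.03023; check Q = 182

Q₀ = 16.1; Q < K (proceeds forward)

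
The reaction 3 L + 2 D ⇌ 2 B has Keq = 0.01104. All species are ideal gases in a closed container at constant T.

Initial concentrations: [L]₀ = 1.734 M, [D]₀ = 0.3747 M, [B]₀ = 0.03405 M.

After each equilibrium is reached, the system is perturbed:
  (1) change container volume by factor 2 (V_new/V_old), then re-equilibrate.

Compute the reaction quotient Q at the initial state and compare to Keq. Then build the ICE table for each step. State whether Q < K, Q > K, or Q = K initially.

Q₀ = 0.001584 vs Keq = 0.01104 ⇒ Q<K, forward
Step 1:
                  L         D         B
  I           1.734    0.3747   0.03405
  C        -0.06239  -0.04159   0.04159
  E           1.672    0.3331   0.07564
  solve Keq expr → x = 0.0208; check Q = 0.01104
Then change container volume by factor 2 (V_new/V_old).
Step 2:
                  L         D         B
  I          0.8358    0.1666   0.03782
  C          0.0327    0.0218   -0.0218
  E          0.8685    0.1884   0.01602
  solve Keq expr → x = -0.0109; check Q = 0.01104

Q₀ = 0.001584; Q < K (proceeds forward)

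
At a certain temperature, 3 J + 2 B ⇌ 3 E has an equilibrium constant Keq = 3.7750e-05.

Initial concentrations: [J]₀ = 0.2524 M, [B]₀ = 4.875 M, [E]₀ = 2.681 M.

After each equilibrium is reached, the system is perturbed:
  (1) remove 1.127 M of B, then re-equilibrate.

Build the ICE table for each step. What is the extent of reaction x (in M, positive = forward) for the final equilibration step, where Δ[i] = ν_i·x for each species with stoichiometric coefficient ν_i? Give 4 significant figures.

Q₀ = 50.43 vs Keq = 3.7750e-05 ⇒ Q>K, reverse
Step 1:
                    J           B           E
  init         0.2524       4.875       2.681
  Δ             2.375       1.584      -2.375
  eq            2.628       6.459      0.3057
  solve Keq expr → x = -0.7918; check Q = 3.7750e-05
Then remove 1.127 M of B.
Step 2:
                    J           B           E
  init          2.628       5.332      0.3057
  Δ           0.03261     0.02174    -0.03261
  eq             2.66       5.353      0.2731
  solve Keq expr → x = -0.01087; check Q = 3.7750e-05

x = -0.01087 M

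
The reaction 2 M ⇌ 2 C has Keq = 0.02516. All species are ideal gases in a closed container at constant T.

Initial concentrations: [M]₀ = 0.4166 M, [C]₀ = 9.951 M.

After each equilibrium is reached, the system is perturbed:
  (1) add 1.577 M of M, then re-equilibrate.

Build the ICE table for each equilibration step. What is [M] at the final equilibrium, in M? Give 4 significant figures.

[M]_eq = 10.31 M

Q₀ = 570.6 vs Keq = 0.02516 ⇒ Q>K, reverse
Step 1:
                   M          C
  I           0.4166      9.951
  C            8.532     -8.532
  E            8.948      1.419
  solve Keq expr → x = -4.266; check Q = 0.02516
Then add 1.577 M of M.
Step 2:
                   M          C
  I            10.53      1.419
  C          -0.2159     0.2159
  E            10.31      1.635
  solve Keq expr → x = 0.1079; check Q = 0.02516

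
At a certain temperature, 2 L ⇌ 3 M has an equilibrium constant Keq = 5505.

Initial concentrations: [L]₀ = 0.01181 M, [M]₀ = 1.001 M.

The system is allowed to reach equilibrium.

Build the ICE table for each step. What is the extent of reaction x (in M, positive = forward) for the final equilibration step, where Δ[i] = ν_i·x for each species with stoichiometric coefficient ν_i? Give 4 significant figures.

x = -8.1921e-04 M

Q₀ = 7191 vs Keq = 5505 ⇒ Q>K, reverse
Step 1:
                    L           M
  init        0.01181       1.001
  Δ          0.001638   -0.002458
  eq          0.01345      0.9985
  solve Keq expr → x = -8.1921e-04; check Q = 5505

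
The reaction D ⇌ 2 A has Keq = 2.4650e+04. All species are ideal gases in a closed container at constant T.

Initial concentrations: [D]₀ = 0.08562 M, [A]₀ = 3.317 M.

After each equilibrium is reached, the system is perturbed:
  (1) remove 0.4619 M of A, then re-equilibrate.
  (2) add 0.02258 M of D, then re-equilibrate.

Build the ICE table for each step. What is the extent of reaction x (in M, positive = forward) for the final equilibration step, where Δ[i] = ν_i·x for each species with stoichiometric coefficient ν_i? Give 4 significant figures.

Q₀ = 128.5 vs Keq = 2.4650e+04 ⇒ Q<K, forward
Step 1:
                    D           A
  I           0.08562       3.317
  C          -0.08513      0.1703
  E        4.9334e-04       3.487
  solve Keq expr → x = 0.08513; check Q = 2.4650e+04
Then remove 0.4619 M of A.
Step 2:
                    D           A
  I        4.9334e-04       3.025
  C       -1.2198e-04  2.4395e-04
  E        3.7137e-04       3.026
  solve Keq expr → x = 1.2198e-04; check Q = 2.4650e+04
Then add 0.02258 M of D.
Step 3:
                    D           A
  I           0.02295       3.026
  C          -0.02257     0.04514
  E        3.8253e-04       3.071
  solve Keq expr → x = 0.02257; check Q = 2.4650e+04

x = 0.02257 M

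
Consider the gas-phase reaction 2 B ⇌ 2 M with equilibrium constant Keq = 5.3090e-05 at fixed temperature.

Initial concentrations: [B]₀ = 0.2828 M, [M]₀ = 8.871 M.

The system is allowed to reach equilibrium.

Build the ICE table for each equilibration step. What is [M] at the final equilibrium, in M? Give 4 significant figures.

[M]_eq = 0.06621 M

Q₀ = 984 vs Keq = 5.3090e-05 ⇒ Q>K, reverse
Step 1:
                    B           M
  init         0.2828       8.871
  Δ             8.805      -8.805
  eq            9.088     0.06621
  solve Keq expr → x = -4.402; check Q = 5.3090e-05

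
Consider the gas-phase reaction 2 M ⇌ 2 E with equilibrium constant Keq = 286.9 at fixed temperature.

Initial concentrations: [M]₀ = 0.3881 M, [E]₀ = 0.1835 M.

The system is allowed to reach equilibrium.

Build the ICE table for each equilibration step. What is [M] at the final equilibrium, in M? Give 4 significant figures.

[M]_eq = 0.03187 M

Q₀ = 0.2236 vs Keq = 286.9 ⇒ Q<K, forward
Step 1:
                   M          E
  Initial     0.3881     0.1835
  Change     -0.3562     0.3562
  Equil      0.03187     0.5397
  solve Keq expr → x = 0.1781; check Q = 286.9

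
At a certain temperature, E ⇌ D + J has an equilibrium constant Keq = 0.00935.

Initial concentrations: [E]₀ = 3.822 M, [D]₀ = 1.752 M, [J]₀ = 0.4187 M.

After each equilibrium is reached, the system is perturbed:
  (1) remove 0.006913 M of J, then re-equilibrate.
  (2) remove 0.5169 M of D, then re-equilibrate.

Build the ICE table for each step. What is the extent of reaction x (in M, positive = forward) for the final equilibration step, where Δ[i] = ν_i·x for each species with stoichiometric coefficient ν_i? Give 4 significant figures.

x = 0.01638 M

Q₀ = 0.1919 vs Keq = 0.00935 ⇒ Q>K, reverse
Step 1:
                    E           D           J
  init          3.822       1.752      0.4187
  Δ            0.3898     -0.3898     -0.3898
  eq            4.212       1.362     0.02891
  solve Keq expr → x = -0.3898; check Q = 0.00935
Then remove 0.006913 M of J.
Step 2:
                    E           D           J
  init          4.212       1.362       0.022
  Δ         -0.006725    0.006725    0.006725
  eq            4.205       1.369     0.02872
  solve Keq expr → x = 0.006725; check Q = 0.00935
Then remove 0.5169 M of D.
Step 3:
                    E           D           J
  init          4.205       0.852     0.02872
  Δ          -0.01638     0.01638     0.01638
  eq            4.189      0.8684      0.0451
  solve Keq expr → x = 0.01638; check Q = 0.00935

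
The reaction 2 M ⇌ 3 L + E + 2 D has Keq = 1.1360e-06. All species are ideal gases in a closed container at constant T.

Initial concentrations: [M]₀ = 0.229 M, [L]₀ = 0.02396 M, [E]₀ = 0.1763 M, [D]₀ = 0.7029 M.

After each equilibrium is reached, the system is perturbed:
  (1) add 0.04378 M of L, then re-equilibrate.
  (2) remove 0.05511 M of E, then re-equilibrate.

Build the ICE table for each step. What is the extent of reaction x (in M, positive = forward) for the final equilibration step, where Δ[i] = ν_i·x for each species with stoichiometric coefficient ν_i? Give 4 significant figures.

x = 5.2132e-04 M

Q₀ = 2.2847e-05 vs Keq = 1.1360e-06 ⇒ Q>K, reverse
Step 1:
                  M         L         E         D
  Initial     0.229   0.02396    0.1763    0.7029
  Change   0.009818  -0.01473 -0.004909 -0.009818
  Equil      0.2388  0.009232    0.1714    0.6931
  solve Keq expr → x = -0.004909; check Q = 1.1360e-06
Then add 0.04378 M of L.
Step 2:
                  M         L         E         D
  Initial    0.2388   0.05301    0.1714    0.6931
  Change    0.02832  -0.04248  -0.01416  -0.02832
  Equil      0.2671   0.01053    0.1572    0.6648
  solve Keq expr → x = -0.01416; check Q = 1.1360e-06
Then remove 0.05511 M of E.
Step 3:
                  M         L         E         D
  Initial    0.2671   0.01053    0.1021    0.6648
  Change  -0.001043  0.001564 5.2132e-04  0.001043
  Equil      0.2661   0.01209    0.1026    0.6658
  solve Keq expr → x = 5.2132e-04; check Q = 1.1360e-06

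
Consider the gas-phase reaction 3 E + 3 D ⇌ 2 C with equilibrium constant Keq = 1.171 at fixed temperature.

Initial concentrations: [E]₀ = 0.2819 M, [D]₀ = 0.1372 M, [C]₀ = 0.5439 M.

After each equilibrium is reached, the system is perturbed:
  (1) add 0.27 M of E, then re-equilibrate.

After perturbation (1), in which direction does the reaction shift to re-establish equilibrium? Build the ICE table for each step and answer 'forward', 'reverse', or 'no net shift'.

Direction: forward

Q₀ = 5113 vs Keq = 1.171 ⇒ Q>K, reverse
Step 1:
                    E           D           C
  I            0.2819      0.1372      0.5439
  C            0.4196      0.4196     -0.2797
  E            0.7015      0.5568      0.2642
  solve Keq expr → x = -0.1399; check Q = 1.171
Then add 0.27 M of E.
Step 2:
                    E           D           C
  I            0.9715      0.5568      0.2642
  C          -0.07175    -0.07175     0.04783
  E            0.8998      0.4851       0.312
  solve Keq expr → x = 0.02392; check Q = 1.171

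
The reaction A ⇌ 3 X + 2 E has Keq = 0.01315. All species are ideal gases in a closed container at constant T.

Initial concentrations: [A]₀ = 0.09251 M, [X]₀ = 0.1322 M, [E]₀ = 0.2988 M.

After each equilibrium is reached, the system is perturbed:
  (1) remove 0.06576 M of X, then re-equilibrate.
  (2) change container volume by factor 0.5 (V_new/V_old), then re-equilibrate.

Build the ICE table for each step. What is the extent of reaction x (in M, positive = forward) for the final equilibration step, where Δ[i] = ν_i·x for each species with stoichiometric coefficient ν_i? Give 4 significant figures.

x = -0.05732 M

Q₀ = 0.00223 vs Keq = 0.01315 ⇒ Q<K, forward
Step 1:
                    A           X           E
  I           0.09251      0.1322      0.2988
  C          -0.02219     0.06656     0.04437
  E           0.07032      0.1988      0.3432
  solve Keq expr → x = 0.02219; check Q = 0.01315
Then remove 0.06576 M of X.
Step 2:
                    A           X           E
  I           0.07032       0.133      0.3432
  C          -0.01404     0.04212     0.02808
  E           0.05628      0.1751      0.3713
  solve Keq expr → x = 0.01404; check Q = 0.01315
Then change container volume by factor 0.5 (V_new/V_old).
Step 3:
                    A           X           E
  I            0.1126      0.3502      0.7425
  C           0.05732     -0.1719     -0.1146
  E            0.1699      0.1783      0.6279
  solve Keq expr → x = -0.05732; check Q = 0.01315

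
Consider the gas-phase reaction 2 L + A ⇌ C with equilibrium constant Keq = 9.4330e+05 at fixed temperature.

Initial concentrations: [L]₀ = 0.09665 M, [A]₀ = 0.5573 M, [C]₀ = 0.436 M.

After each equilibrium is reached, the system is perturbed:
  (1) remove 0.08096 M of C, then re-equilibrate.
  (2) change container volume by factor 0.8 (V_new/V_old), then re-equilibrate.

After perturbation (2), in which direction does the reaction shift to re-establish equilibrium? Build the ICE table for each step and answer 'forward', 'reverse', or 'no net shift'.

Direction: forward

Q₀ = 83.75 vs Keq = 9.4330e+05 ⇒ Q<K, forward
Step 1:
                    L           A           C
  Initial     0.09665      0.5573       0.436
  Change     -0.09565    -0.04782     0.04782
  Equil      0.001003      0.5095      0.4838
  solve Keq expr → x = 0.04782; check Q = 9.4330e+05
Then remove 0.08096 M of C.
Step 2:
                    L           A           C
  Initial    0.001003      0.5095      0.4029
  Change  -8.7699e-05 -4.3850e-05  4.3850e-05
  Equil    9.1566e-04      0.5094      0.4029
  solve Keq expr → x = 4.3850e-05; check Q = 9.4330e+05
Then change container volume by factor 0.8 (V_new/V_old).
Step 3:
                    L           A           C
  Initial    0.001145      0.6368      0.5036
  Change  -2.2873e-04 -1.1436e-04  1.1436e-04
  Equil    9.1585e-04      0.6367      0.5037
  solve Keq expr → x = 1.1436e-04; check Q = 9.4330e+05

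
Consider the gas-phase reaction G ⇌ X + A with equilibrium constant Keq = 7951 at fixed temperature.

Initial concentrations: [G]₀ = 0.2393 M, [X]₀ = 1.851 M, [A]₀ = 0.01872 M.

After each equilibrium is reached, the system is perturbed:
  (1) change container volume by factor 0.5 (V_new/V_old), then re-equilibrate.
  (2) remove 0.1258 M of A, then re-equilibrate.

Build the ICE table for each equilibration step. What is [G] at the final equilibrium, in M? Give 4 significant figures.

[G]_eq = 2.0507e-04 M

Q₀ = 0.1448 vs Keq = 7951 ⇒ Q<K, forward
Step 1:
                  G         X         A
  Initial    0.2393     1.851   0.01872
  Change    -0.2392    0.2392    0.2392
  Equil   6.7813e-05      2.09     0.258
  solve Keq expr → x = 0.2392; check Q = 7951
Then change container volume by factor 0.5 (V_new/V_old).
Step 2:
                  G         X         A
  Initial 1.3563e-04      4.18    0.5159
  Change  1.3555e-04 -1.3555e-04 -1.3555e-04
  Equil   2.7117e-04      4.18    0.5158
  solve Keq expr → x = -1.3555e-04; check Q = 7951
Then remove 0.1258 M of A.
Step 3:
                  G         X         A
  Initial 2.7117e-04      4.18      0.39
  Change  -6.6103e-05 6.6103e-05 6.6103e-05
  Equil   2.0507e-04      4.18      0.39
  solve Keq expr → x = 6.6103e-05; check Q = 7951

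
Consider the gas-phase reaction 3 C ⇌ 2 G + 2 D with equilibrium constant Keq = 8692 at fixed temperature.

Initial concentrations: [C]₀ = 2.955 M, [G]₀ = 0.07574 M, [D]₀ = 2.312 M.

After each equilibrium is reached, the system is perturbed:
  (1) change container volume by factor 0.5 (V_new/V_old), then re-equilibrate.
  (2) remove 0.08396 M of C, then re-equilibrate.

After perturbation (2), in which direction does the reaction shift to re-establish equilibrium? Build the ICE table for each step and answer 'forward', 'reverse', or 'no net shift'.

Direction: reverse

Q₀ = 0.001188 vs Keq = 8692 ⇒ Q<K, forward
Step 1:
                  C         G         D
  Initial     2.955   0.07574     2.312
  Change     -2.761     1.841     1.841
  Equil      0.1939     1.916     4.153
  solve Keq expr → x = 0.9204; check Q = 8692
Then change container volume by factor 0.5 (V_new/V_old).
Step 2:
                  C         G         D
  Initial    0.3877     3.833     8.306
  Change    0.09309  -0.06206  -0.06206
  Equil      0.4808     3.771     8.243
  solve Keq expr → x = -0.03103; check Q = 8692
Then remove 0.08396 M of C.
Step 3:
                  C         G         D
  Initial    0.3969     3.771     8.243
  Change    0.07756  -0.05171  -0.05171
  Equil      0.4744     3.719     8.192
  solve Keq expr → x = -0.02585; check Q = 8692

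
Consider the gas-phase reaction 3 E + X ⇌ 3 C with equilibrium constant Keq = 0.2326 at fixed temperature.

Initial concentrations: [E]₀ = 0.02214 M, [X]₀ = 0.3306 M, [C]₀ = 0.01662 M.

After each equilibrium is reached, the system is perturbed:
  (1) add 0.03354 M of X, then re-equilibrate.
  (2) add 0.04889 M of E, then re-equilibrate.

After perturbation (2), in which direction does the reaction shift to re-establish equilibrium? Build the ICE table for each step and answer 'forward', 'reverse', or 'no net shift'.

Direction: forward

Q₀ = 1.28 vs Keq = 0.2326 ⇒ Q>K, reverse
Step 1:
                   E          X          C
  Initial    0.02214     0.3306    0.01662
  Change    0.005042   0.001681  -0.005042
  Equil      0.02718     0.3323    0.01158
  solve Keq expr → x = -0.001681; check Q = 0.2326
Then add 0.03354 M of X.
Step 2:
                   E          X          C
  Initial    0.02718     0.3658    0.01158
  Change  -2.6129e-04 -8.7096e-05 2.6129e-04
  Equil      0.02692     0.3657    0.01184
  solve Keq expr → x = 8.7096e-05; check Q = 0.2326
Then add 0.04889 M of E.
Step 3:
                   E          X          C
  Initial    0.07581     0.3657    0.01184
  Change    -0.01485   -0.00495    0.01485
  Equil      0.06096     0.3608    0.02669
  solve Keq expr → x = 0.00495; check Q = 0.2326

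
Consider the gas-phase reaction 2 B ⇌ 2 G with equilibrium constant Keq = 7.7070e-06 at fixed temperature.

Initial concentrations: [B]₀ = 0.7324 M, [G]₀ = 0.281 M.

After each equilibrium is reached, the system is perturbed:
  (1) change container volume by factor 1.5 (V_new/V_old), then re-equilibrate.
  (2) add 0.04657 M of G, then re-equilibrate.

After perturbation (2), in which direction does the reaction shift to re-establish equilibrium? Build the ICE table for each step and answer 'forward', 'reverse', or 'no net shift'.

Direction: reverse

Q₀ = 0.1472 vs Keq = 7.7070e-06 ⇒ Q>K, reverse
Step 1:
                  B         G
  I          0.7324     0.281
  C          0.2782   -0.2782
  E           1.011  0.002806
  solve Keq expr → x = -0.1391; check Q = 7.7070e-06
Then change container volume by factor 1.5 (V_new/V_old).
Step 2:
                  B         G
  I          0.6737   0.00187
  C               0         0
  E          0.6737   0.00187
  solve Keq expr → x = 0; check Q = 7.7070e-06
Then add 0.04657 M of G.
Step 3:
                  B         G
  I          0.6737   0.04844
  C         0.04644  -0.04644
  E          0.7202  0.001999
  solve Keq expr → x = -0.02322; check Q = 7.7070e-06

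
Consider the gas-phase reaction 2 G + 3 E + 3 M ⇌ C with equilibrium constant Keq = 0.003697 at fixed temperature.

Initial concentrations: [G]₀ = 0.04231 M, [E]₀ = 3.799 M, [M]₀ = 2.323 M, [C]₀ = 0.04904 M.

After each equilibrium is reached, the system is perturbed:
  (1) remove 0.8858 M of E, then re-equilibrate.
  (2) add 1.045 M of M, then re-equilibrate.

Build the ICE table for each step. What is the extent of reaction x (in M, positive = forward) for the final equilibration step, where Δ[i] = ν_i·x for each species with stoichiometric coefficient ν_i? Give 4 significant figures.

x = 0.01151 M

Q₀ = 0.03986 vs Keq = 0.003697 ⇒ Q>K, reverse
Step 1:
                    G           E           M           C
  init        0.04231       3.799       2.323     0.04904
  Δ           0.04891     0.07337     0.07337    -0.02446
  eq          0.09122       3.872       2.396     0.02458
  solve Keq expr → x = -0.02446; check Q = 0.003697
Then remove 0.8858 M of E.
Step 2:
                    G           E           M           C
  init        0.09122       2.987       2.396     0.02458
  Δ           0.01616     0.02424     0.02424   -0.008081
  eq           0.1074       3.011       2.421      0.0165
  solve Keq expr → x = -0.008081; check Q = 0.003697
Then add 1.045 M of M.
Step 3:
                    G           E           M           C
  init         0.1074       3.011       3.466      0.0165
  Δ          -0.02303    -0.03454    -0.03454     0.01151
  eq          0.08436       2.976       3.431     0.02802
  solve Keq expr → x = 0.01151; check Q = 0.003697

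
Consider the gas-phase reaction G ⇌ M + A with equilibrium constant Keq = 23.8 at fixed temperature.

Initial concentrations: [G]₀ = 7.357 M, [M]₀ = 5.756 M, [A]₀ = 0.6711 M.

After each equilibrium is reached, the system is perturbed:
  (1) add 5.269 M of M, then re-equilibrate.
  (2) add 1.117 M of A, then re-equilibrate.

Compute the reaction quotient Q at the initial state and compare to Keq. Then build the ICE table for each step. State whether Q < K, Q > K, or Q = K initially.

Q₀ = 0.5251; Q < K (proceeds forward)

Q₀ = 0.5251 vs Keq = 23.8 ⇒ Q<K, forward
Step 1:
                   G          M          A
  Initial      7.357      5.756     0.6711
  Change      -4.878      4.878      4.878
  Equil        2.479      10.63      5.549
  solve Keq expr → x = 4.878; check Q = 23.8
Then add 5.269 M of M.
Step 2:
                   G          M          A
  Initial      2.479       15.9      5.549
  Change      0.6556    -0.6556    -0.6556
  Equil        3.135      15.25      4.893
  solve Keq expr → x = -0.6556; check Q = 23.8
Then add 1.117 M of A.
Step 3:
                   G          M          A
  Initial      3.135      15.25       6.01
  Change      0.3812    -0.3812    -0.3812
  Equil        3.516      14.87      5.629
  solve Keq expr → x = -0.3812; check Q = 23.8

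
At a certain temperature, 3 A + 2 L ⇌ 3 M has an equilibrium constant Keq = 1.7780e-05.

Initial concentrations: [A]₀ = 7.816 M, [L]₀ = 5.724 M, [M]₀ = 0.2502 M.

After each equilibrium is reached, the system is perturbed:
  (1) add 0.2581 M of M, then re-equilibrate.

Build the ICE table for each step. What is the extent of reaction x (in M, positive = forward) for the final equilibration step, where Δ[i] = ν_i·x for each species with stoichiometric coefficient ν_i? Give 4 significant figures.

Q₀ = 1.0012e-06 vs Keq = 1.7780e-05 ⇒ Q<K, forward
Step 1:
                    A           L           M
  I             7.816       5.724      0.2502
  C           -0.3556      -0.237      0.3556
  E              7.46       5.487      0.6058
  solve Keq expr → x = 0.1185; check Q = 1.7780e-05
Then add 0.2581 M of M.
Step 2:
                    A           L           M
  I              7.46       5.487      0.8639
  C            0.2281      0.1521     -0.2281
  E             7.689       5.639      0.6358
  solve Keq expr → x = -0.07603; check Q = 1.7780e-05

x = -0.07603 M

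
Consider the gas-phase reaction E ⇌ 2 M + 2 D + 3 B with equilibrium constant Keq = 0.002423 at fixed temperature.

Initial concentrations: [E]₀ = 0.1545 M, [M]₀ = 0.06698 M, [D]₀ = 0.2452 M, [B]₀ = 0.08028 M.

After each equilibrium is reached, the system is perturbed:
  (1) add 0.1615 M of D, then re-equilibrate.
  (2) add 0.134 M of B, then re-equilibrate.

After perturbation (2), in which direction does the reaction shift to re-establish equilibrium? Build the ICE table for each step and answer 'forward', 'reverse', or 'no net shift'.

Direction: reverse

Q₀ = 9.0329e-07 vs Keq = 0.002423 ⇒ Q<K, forward
Step 1:
                    E           M           D           B
  init         0.1545     0.06698      0.2452     0.08028
  Δ          -0.07383      0.1477      0.1477      0.2215
  eq          0.08067      0.2146      0.3929      0.3018
  solve Keq expr → x = 0.07383; check Q = 0.002423
Then add 0.1615 M of D.
Step 2:
                    E           M           D           B
  init        0.08067      0.2146      0.5544      0.3018
  Δ          0.009842    -0.01968    -0.01968    -0.02953
  eq          0.09051       0.195      0.5347      0.2723
  solve Keq expr → x = -0.009842; check Q = 0.002423
Then add 0.134 M of B.
Step 3:
                    E           M           D           B
  init        0.09051       0.195      0.5347      0.4063
  Δ           0.01864    -0.03729    -0.03729    -0.05593
  eq           0.1092      0.1577      0.4974      0.3503
  solve Keq expr → x = -0.01864; check Q = 0.002423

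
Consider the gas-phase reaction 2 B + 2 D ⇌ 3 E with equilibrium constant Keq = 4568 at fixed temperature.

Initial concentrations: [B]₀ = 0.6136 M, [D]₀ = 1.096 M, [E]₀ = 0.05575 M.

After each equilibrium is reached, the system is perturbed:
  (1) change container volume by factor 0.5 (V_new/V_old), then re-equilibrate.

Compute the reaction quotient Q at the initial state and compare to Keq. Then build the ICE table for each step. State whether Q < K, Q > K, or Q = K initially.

Q₀ = 3.8313e-04 vs Keq = 4568 ⇒ Q<K, forward
Step 1:
                   B          D          E
  init        0.6136      1.096    0.05575
  Δ          -0.5872    -0.5872     0.8809
  eq         0.02636     0.5088     0.9366
  solve Keq expr → x = 0.2936; check Q = 4568
Then change container volume by factor 0.5 (V_new/V_old).
Step 2:
                   B          D          E
  init       0.05272      1.018      1.873
  Δ         -0.01426   -0.01426    0.02139
  eq         0.03846      1.003      1.895
  solve Keq expr → x = 0.007131; check Q = 4568

Q₀ = 3.8313e-04; Q < K (proceeds forward)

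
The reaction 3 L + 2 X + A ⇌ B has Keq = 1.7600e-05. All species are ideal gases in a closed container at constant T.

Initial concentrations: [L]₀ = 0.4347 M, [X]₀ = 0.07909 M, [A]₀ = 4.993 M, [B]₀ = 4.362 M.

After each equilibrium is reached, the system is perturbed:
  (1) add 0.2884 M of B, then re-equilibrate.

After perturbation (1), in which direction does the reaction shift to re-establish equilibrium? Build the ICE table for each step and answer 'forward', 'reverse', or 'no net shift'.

Direction: reverse

Q₀ = 1700 vs Keq = 1.7600e-05 ⇒ Q>K, reverse
Step 1:
                    L           X           A           B
  init         0.4347     0.07909       4.993       4.362
  Δ             7.606       5.071       2.535      -2.535
  eq            8.041        5.15       7.528       1.827
  solve Keq expr → x = -2.535; check Q = 1.7600e-05
Then add 0.2884 M of B.
Step 2:
                    L           X           A           B
  init          8.041        5.15       7.528       2.115
  Δ            0.1768      0.1179     0.05894    -0.05894
  eq            8.218       5.268       7.587       2.056
  solve Keq expr → x = -0.05894; check Q = 1.7600e-05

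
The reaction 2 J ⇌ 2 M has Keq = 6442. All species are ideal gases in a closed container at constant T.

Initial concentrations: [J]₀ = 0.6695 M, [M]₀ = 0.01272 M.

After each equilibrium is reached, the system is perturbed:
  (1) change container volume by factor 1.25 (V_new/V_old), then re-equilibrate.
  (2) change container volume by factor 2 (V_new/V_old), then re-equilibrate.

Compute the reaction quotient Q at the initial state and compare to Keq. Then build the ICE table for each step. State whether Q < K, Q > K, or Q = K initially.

Q₀ = 3.6097e-04 vs Keq = 6442 ⇒ Q<K, forward
Step 1:
                   J          M
  Initial     0.6695    0.01272
  Change     -0.6611     0.6611
  Equil     0.008395     0.6738
  solve Keq expr → x = 0.3306; check Q = 6442
Then change container volume by factor 1.25 (V_new/V_old).
Step 2:
                   J          M
  Initial   0.006716     0.5391
  Change           0          0
  Equil     0.006716     0.5391
  solve Keq expr → x = 0; check Q = 6442
Then change container volume by factor 2 (V_new/V_old).
Step 3:
                   J          M
  Initial   0.003358     0.2695
  Change           0          0
  Equil     0.003358     0.2695
  solve Keq expr → x = 0; check Q = 6442

Q₀ = 3.6097e-04; Q < K (proceeds forward)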